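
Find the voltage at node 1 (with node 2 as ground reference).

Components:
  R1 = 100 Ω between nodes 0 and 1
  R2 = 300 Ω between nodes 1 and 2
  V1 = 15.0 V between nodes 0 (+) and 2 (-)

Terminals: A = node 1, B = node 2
Nodal analysis, taking node 2 as the 0 V reference.
Source V1 fixes V_0 = 15 V.
KCL at each unknown node (sum of currents leaving = 0; resistances in Ω):
  Node 1: (V_1 - 15)/100 + (V_1 - 0)/300 = 0
Collecting terms: 0.01333 × V_1 = 0.15  =>  V_1 = 11.25 V
The requested potential is V_1 = 11.25 V.

Final answer: V_1 = 11.25 V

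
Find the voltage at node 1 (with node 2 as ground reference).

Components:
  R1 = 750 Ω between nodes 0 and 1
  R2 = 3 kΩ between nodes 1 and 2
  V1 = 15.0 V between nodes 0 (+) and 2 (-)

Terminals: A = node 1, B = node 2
Nodal analysis, taking node 2 as the 0 V reference.
Source V1 fixes V_0 = 15 V.
KCL at each unknown node (sum of currents leaving = 0; resistances in Ω):
  Node 1: (V_1 - 15)/750 + (V_1 - 0)/3000 = 0
Collecting terms: 0.001667 × V_1 = 0.02  =>  V_1 = 12 V
The requested potential is V_1 = 12 V.

Final answer: V_1 = 12 V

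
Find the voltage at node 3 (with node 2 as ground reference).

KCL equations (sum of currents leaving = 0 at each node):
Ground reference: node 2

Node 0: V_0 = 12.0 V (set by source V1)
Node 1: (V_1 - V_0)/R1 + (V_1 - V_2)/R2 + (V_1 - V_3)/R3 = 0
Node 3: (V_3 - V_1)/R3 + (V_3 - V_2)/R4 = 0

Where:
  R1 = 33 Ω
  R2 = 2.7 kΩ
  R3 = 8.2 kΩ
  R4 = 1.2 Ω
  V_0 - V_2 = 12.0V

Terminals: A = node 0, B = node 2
Nodal analysis, taking node 2 as the 0 V reference.
Source V1 fixes V_0 = 12 V.
KCL at each unknown node (sum of currents leaving = 0; resistances in Ω):
  Node 1: (V_1 - 12)/33 + (V_1 - 0)/2700 + (V_1 - V_3)/8200 = 0
  Node 3: (V_3 - V_1)/8200 + (V_3 - 0)/1.2 = 0
Collecting terms (coefficients in siemens):
  0.0308·V_1 - 0.000122·V_3 = 0.3636
  0.8335·V_3 - 0.000122·V_1 = 0
Determinant D = (0.0308)(0.8335) - (-0.000122)(-0.000122) = 0.02567
V_1 = [(0.3636)(0.8335) - (-0.000122)(0)]/D = 11.81 V
V_3 = [(0.0308)(0) - (0.3636)(-0.000122)]/D = 0.001728 V
The requested potential is V_3 = 0.001728 V.

Final answer: V_3 = 0.001728 V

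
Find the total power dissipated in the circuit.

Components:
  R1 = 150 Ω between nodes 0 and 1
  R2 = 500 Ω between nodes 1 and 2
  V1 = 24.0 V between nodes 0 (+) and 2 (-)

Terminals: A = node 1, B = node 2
Nodal analysis, taking node 2 as the 0 V reference.
Source V1 fixes V_0 = 24 V.
KCL at each unknown node (sum of currents leaving = 0; resistances in Ω):
  Node 1: (V_1 - 24)/150 + (V_1 - 0)/500 = 0
Collecting terms: 0.008667 × V_1 = 0.16  =>  V_1 = 18.46 V
Power in each resistor, P = (ΔV)²/R:
  P_R1 = (24 - 18.46)²/150 = 0.2045 W
  P_R2 = (18.46 - 0)²/500 = 0.6817 W
P_total = P_R1 + P_R2 = 0.8862 W

Final answer: 0.8862 W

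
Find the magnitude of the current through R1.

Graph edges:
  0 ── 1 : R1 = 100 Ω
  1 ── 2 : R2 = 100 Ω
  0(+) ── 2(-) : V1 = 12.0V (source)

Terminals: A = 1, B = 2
Nodal analysis, taking node 2 as the 0 V reference.
Source V1 fixes V_0 = 12 V.
KCL at each unknown node (sum of currents leaving = 0; resistances in Ω):
  Node 1: (V_1 - 12)/100 + (V_1 - 0)/100 = 0
Collecting terms: 0.02 × V_1 = 0.12  =>  V_1 = 6 V
I_R1 = (V_0 - V_1)/R1 = (12 - 6)/100 = 0.06 A
|I_R1| = 0.06 A

Final answer: |I_R1| = 0.06 A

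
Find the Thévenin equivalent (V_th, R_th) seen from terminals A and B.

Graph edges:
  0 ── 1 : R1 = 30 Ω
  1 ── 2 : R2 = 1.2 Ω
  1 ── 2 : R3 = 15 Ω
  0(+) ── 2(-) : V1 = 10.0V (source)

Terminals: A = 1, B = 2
Step 1 — V_th is the open-circuit voltage V_A - V_B (nothing connected across the terminals).
Nodal analysis, taking node 2 as the 0 V reference.
Source V1 fixes V_0 = 10 V.
KCL at each unknown node (sum of currents leaving = 0; resistances in Ω):
  Node 1: (V_1 - 10)/30 + (V_1 - 0)/1.2 + (V_1 - 0)/15 = 0
Collecting terms: 0.9333 × V_1 = 0.3333  =>  V_1 = 0.3571 V
V_th = V_1 - V_2 = 0.3571 - 0 = 0.3571 V
Step 2 — R_th: zero the source — replace V1 by a short circuit (node 2 merges into node 0) — and find the resistance seen between A (node 1) and B (node 0).
Reduce the network between node 1 (A) and node 0 (B) by series/parallel combination:
  Rp1 = R1 ‖ R2 ‖ R3 (parallel, all between nodes 0 and 1) = 1/(1/30 + 1/1.2 + 1/15) = 1.071 Ω
R_th = 1.071 Ω

Final answer: V_th = 0.3571 V, R_th = 1.071 Ω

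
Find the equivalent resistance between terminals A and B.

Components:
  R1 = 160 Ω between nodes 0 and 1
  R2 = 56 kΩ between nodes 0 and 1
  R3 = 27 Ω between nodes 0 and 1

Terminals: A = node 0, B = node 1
Reduce the network between node 0 (A) and node 1 (B) by series/parallel combination:
  Rp1 = R1 ‖ R2 ‖ R3 (parallel, all between nodes 0 and 1) = 1/(1/160 + 1/56000 + 1/27) = 23.09 Ω
R_eq = 23.09 Ω

Final answer: 23.09 Ω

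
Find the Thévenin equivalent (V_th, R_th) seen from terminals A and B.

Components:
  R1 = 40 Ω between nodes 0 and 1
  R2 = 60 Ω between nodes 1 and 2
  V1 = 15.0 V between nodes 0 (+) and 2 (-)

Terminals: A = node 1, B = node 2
Step 1 — V_th is the open-circuit voltage V_A - V_B (nothing connected across the terminals).
Nodal analysis, taking node 2 as the 0 V reference.
Source V1 fixes V_0 = 15 V.
KCL at each unknown node (sum of currents leaving = 0; resistances in Ω):
  Node 1: (V_1 - 15)/40 + (V_1 - 0)/60 = 0
Collecting terms: 0.04167 × V_1 = 0.375  =>  V_1 = 9 V
V_th = V_1 - V_2 = 9 - 0 = 9 V
Step 2 — R_th: zero the source — replace V1 by a short circuit (node 2 merges into node 0) — and find the resistance seen between A (node 1) and B (node 0).
Reduce the network between node 1 (A) and node 0 (B) by series/parallel combination:
  Rp1 = R1 ‖ R2 (parallel, both between nodes 0 and 1) = 1/(1/40 + 1/60) = 24 Ω
R_th = 24 Ω

Final answer: V_th = 9 V, R_th = 24 Ω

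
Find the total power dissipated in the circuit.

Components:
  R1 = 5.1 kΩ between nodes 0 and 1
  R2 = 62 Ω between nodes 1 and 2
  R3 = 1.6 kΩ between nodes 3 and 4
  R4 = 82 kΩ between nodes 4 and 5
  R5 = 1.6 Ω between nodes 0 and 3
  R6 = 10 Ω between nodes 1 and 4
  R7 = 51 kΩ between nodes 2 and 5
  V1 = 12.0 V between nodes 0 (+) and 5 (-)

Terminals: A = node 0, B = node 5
Nodal analysis, taking node 5 as the 0 V reference.
Source V1 fixes V_0 = 12 V.
KCL at each unknown node (sum of currents leaving = 0; resistances in Ω):
  Node 1: (V_1 - 12)/5100 + (V_1 - V_2)/62 + (V_1 - V_4)/10 = 0
  Node 2: (V_2 - V_1)/62 + (V_2 - 0)/51000 = 0
  Node 3: (V_3 - V_4)/1600 + (V_3 - 12)/1.6 = 0
  Node 4: (V_4 - V_3)/1600 + (V_4 - 0)/82000 + (V_4 - V_1)/10 = 0
Collecting terms (coefficients in siemens):
  0.1163·V_1 - 0.01613·V_2 - 0.1·V_4 = 0.002353
  0.01615·V_2 - 0.01613·V_1 = 0
  0.6256·V_3 - 0.000625·V_4 = 7.5
  0.1006·V_4 - 0.1·V_1 - 0.000625·V_3 = 0
Solving these 4 simultaneous equations (Gaussian elimination) gives:
  V_1 = 11.55 V, V_2 = 11.54 V, V_3 = 12 V, V_4 = 11.55 V
Power in each resistor, P = (ΔV)²/R:
  P_R1 = (12 - 11.55)²/5100 = 0.00003944 W
  P_R2 = (11.55 - 11.54)²/62 = 0.000003173 W
  P_R3 = (12 - 11.55)²/1600 = 0.0001247 W
  P_R4 = (11.55 - 0)²/82000 = 0.001628 W
  P_R5 = (12 - 12)²/1.6 = 0.0000001247 W
  P_R6 = (11.55 - 11.55)²/10 = 0.0000001912 W
  P_R7 = (11.54 - 0)²/51000 = 0.00261 W
P_total = P_R1 + P_R2 + P_R3 + P_R4 + P_R5 + P_R6 + P_R7 = 0.004405 W

Final answer: 0.004405 W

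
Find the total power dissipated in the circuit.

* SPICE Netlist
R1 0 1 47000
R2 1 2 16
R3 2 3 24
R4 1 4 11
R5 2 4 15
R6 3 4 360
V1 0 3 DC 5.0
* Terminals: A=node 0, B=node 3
Nodal analysis, taking node 3 as the 0 V reference.
Source V1 fixes V_0 = 5 V.
KCL at each unknown node (sum of currents leaving = 0; resistances in Ω):
  Node 1: (V_1 - 5)/47000 + (V_1 - V_2)/16 + (V_1 - V_4)/11 = 0
  Node 2: (V_2 - V_1)/16 + (V_2 - 0)/24 + (V_2 - V_4)/15 = 0
  Node 4: (V_4 - V_1)/11 + (V_4 - V_2)/15 + (V_4 - 0)/360 = 0
Collecting terms (coefficients in siemens):
  0.1534·V_1 - 0.0625·V_2 - 0.09091·V_4 = 0.0001064
  0.1708·V_2 - 0.0625·V_1 - 0.06667·V_4 = 0
  0.1604·V_4 - 0.09091·V_1 - 0.06667·V_2 = 0
Solving these 3 simultaneous equations (Gaussian elimination) gives:
  V_1 = 0.003366 V, V_2 = 0.002359 V, V_4 = 0.002889 V
Power in each resistor, P = (ΔV)²/R:
  P_R1 = (5 - 0.003366)²/47000 = 0.0005312 W
  P_R2 = (0.003366 - 0.002359)²/16 = 0.00000006339 W
  P_R3 = (0.002359 - 0)²/24 = 0.0000002318 W
  P_R4 = (0.003366 - 0.002889)²/11 = 0.00000002069 W
  P_R5 = (0.002359 - 0.002889)²/15 = 0.00000001873 W
  P_R6 = (0 - 0.002889)²/360 = 0.00000002318 W
P_total = P_R1 + P_R2 + P_R3 + P_R4 + P_R5 + P_R6 = 0.0005316 W

Final answer: 0.0005316 W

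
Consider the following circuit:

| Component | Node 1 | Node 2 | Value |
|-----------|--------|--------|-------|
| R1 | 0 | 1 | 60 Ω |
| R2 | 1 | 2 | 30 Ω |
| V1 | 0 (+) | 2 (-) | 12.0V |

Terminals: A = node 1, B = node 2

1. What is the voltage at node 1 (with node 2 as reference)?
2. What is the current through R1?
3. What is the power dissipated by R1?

Nodal analysis, taking node 2 as the 0 V reference.
Source V1 fixes V_0 = 12 V.
KCL at each unknown node (sum of currents leaving = 0; resistances in Ω):
  Node 1: (V_1 - 12)/60 + (V_1 - 0)/30 = 0
Collecting terms: 0.05 × V_1 = 0.2  =>  V_1 = 4 V
Part 1:
  Read off the nodal solution: V_1 = 4 V
Part 2:
  I_R1 = (V_0 - V_1)/R1 = (12 - 4)/60 = 0.1333 A
  Magnitude: I_R1 = 0.1333 A
Part 3:
  I_R1 = (V_0 - V_1)/R1 = (12 - 4)/60 = 0.1333 A
  P_R1 = I_R1² × R1 = (0.1333)² × 60 = 1.067 W

Final answers:
1. V_1 = 4 V
2. I_R1 = 0.1333 A
3. P_R1 = 1.067 W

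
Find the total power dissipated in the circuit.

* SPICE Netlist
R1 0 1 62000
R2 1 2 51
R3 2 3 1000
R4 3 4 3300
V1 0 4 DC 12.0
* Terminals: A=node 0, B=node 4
Nodal analysis, taking node 4 as the 0 V reference.
Source V1 fixes V_0 = 12 V.
KCL at each unknown node (sum of currents leaving = 0; resistances in Ω):
  Node 1: (V_1 - 12)/62000 + (V_1 - V_2)/51 = 0
  Node 2: (V_2 - V_1)/51 + (V_2 - V_3)/1000 = 0
  Node 3: (V_3 - V_2)/1000 + (V_3 - 0)/3300 = 0
Collecting terms (coefficients in siemens):
  0.01962·V_1 - 0.01961·V_2 = 0.0001935
  0.02061·V_2 - 0.01961·V_1 - 0.001·V_3 = 0
  0.001303·V_3 - 0.001·V_2 = 0
Solving these 3 simultaneous equations (Gaussian elimination) gives:
  V_1 = 0.7869 V, V_2 = 0.7777 V, V_3 = 0.5968 V
Power in each resistor, P = (ΔV)²/R:
  P_R1 = (12 - 0.7869)²/62000 = 0.002028 W
  P_R2 = (0.7869 - 0.7777)²/51 = 0.000001668 W
  P_R3 = (0.7777 - 0.5968)²/1000 = 0.00003271 W
  P_R4 = (0.5968 - 0)²/3300 = 0.0001079 W
P_total = P_R1 + P_R2 + P_R3 + P_R4 = 0.00217 W

Final answer: 0.00217 W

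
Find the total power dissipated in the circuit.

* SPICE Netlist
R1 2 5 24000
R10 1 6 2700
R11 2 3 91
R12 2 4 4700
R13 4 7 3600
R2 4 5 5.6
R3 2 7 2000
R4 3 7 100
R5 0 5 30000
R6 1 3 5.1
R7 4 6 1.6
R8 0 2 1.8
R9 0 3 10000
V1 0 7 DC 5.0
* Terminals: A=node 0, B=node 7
Nodal analysis, taking node 7 as the 0 V reference.
Source V1 fixes V_0 = 5 V.
KCL at each unknown node (sum of currents leaving = 0; resistances in Ω):
  Node 1: (V_1 - V_3)/5.1 + (V_1 - V_6)/2700 = 0
  Node 2: (V_2 - V_5)/24000 + (V_2 - 0)/2000 + (V_2 - 5)/1.8 + (V_2 - V_3)/91 + (V_2 - V_4)/4700 = 0
  Node 3: (V_3 - 0)/100 + (V_3 - V_1)/5.1 + (V_3 - 5)/10000 + (V_3 - V_2)/91 = 0
  Node 4: (V_4 - V_5)/5.6 + (V_4 - V_6)/1.6 + (V_4 - V_2)/4700 + (V_4 - 0)/3600 = 0
  Node 5: (V_5 - V_2)/24000 + (V_5 - V_4)/5.6 + (V_5 - 5)/30000 = 0
  Node 6: (V_6 - V_4)/1.6 + (V_6 - V_1)/2700 = 0
Collecting terms (coefficients in siemens):
  0.1964·V_1 - 0.1961·V_3 - 0.0003704·V_6 = 0
  0.5673·V_2 - 0.01099·V_3 - 0.0002128·V_4 - 0.00004167·V_5 = 2.778
  0.2172·V_3 - 0.1961·V_1 - 0.01099·V_2 = 0.0005
  0.8041·V_4 - 0.0002128·V_2 - 0.1786·V_5 - 0.625·V_6 = 0
  0.1786·V_5 - 0.00004167·V_2 - 0.1786·V_4 = 0.0001667
  0.6254·V_6 - 0.0003704·V_1 - 0.625·V_4 = 0
Solving these 6 simultaneous equations (Gaussian elimination) gives:
  V_1 = 2.601 V, V_2 = 4.948 V, V_3 = 2.601 V, V_4 = 2.552 V
  V_5 = 2.553 V, V_6 = 2.552 V
Power in each resistor, P = (ΔV)²/R:
  P_R1 = (4.948 - 2.553)²/24000 = 0.0002389 W
  P_R2 = (2.552 - 2.553)²/5.6 = 0.0000001841 W
  P_R3 = (4.948 - 0)²/2000 = 0.01224 W
  P_R4 = (2.601 - 0)²/100 = 0.06766 W
  P_R5 = (5 - 2.553)²/30000 = 0.0001995 W
  P_R6 = (2.601 - 2.601)²/5.1 = 0.000000001651 W
  P_R7 = (2.552 - 2.552)²/1.6 = 0.0000000005181 W
  P_R8 = (5 - 4.948)²/1.8 = 0.001501 W
  P_R9 = (5 - 2.601)²/10000 = 0.0005754 W
  P_R10 = (2.601 - 2.552)²/2700 = 0.0000008743 W
  P_R11 = (4.948 - 2.601)²/91 = 0.06053 W
  P_R12 = (4.948 - 2.552)²/4700 = 0.001221 W
  P_R13 = (2.552 - 0)²/3600 = 0.00181 W
P_total = P_R1 + P_R2 + P_R3 + P_R4 + P_R5 + P_R6 + P_R7 + P_R8 + P_R9 + P_R10 + P_R11 + P_R12 + P_R13 = 0.146 W

Final answer: 0.146 W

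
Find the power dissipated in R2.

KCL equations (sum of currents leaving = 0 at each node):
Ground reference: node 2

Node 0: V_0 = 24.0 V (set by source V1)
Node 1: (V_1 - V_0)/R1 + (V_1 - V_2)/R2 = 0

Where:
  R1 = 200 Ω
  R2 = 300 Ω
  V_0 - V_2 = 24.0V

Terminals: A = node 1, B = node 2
Nodal analysis, taking node 2 as the 0 V reference.
Source V1 fixes V_0 = 24 V.
KCL at each unknown node (sum of currents leaving = 0; resistances in Ω):
  Node 1: (V_1 - 24)/200 + (V_1 - 0)/300 = 0
Collecting terms: 0.008333 × V_1 = 0.12  =>  V_1 = 14.4 V
I_R2 = (V_1 - V_2)/R2 = (14.4 - 0)/300 = 0.048 A
P_R2 = I_R2² × R2 = (0.048)² × 300 = 0.6912 W

Final answer: 0.6912 W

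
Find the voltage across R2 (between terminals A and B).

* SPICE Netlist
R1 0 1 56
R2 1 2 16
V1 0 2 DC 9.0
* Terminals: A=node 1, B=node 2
R1 and R2 are in series across V1 (node 0 → node 1 → node 2), and the output A–B is taken across R2, so this is a voltage divider.
Series current: I = V1/(R1 + R2) = 9/(56 + 16) = 9/72 = 0.125 A
V_R2 = I × R2 = V1 × R2/(R1 + R2) = 9 × 16/72 = 2 V

Final answer: 2 V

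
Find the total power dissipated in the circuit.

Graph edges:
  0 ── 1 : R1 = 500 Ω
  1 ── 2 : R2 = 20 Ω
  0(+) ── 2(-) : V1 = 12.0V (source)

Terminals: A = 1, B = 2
Nodal analysis, taking node 2 as the 0 V reference.
Source V1 fixes V_0 = 12 V.
KCL at each unknown node (sum of currents leaving = 0; resistances in Ω):
  Node 1: (V_1 - 12)/500 + (V_1 - 0)/20 = 0
Collecting terms: 0.052 × V_1 = 0.024  =>  V_1 = 0.4615 V
Power in each resistor, P = (ΔV)²/R:
  P_R1 = (12 - 0.4615)²/500 = 0.2663 W
  P_R2 = (0.4615 - 0)²/20 = 0.01065 W
P_total = P_R1 + P_R2 = 0.2769 W

Final answer: 0.2769 W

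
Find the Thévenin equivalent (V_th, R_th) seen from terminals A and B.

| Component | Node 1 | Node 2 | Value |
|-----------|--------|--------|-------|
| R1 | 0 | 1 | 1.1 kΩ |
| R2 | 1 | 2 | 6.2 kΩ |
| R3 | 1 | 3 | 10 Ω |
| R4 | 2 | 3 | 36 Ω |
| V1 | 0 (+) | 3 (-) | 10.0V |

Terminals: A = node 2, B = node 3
Step 1 — V_th is the open-circuit voltage V_A - V_B (nothing connected across the terminals).
Nodal analysis, taking node 3 as the 0 V reference.
Source V1 fixes V_0 = 10 V.
KCL at each unknown node (sum of currents leaving = 0; resistances in Ω):
  Node 1: (V_1 - 10)/1100 + (V_1 - V_2)/6200 + (V_1 - 0)/10 = 0
  Node 2: (V_2 - V_1)/6200 + (V_2 - 0)/36 = 0
Collecting terms (coefficients in siemens):
  0.1011·V_1 - 0.0001613·V_2 = 0.009091
  0.02794·V_2 - 0.0001613·V_1 = 0
Determinant D = (0.1011)(0.02794) - (-0.0001613)(-0.0001613) = 0.002824
V_1 = [(0.009091)(0.02794) - (-0.0001613)(0)]/D = 0.08995 V
V_2 = [(0.1011)(0) - (0.009091)(-0.0001613)]/D = 0.0005193 V
V_th = V_2 - V_3 = 0.0005193 - 0 = 0.0005193 V
Step 2 — R_th: zero the source — replace V1 by a short circuit (node 3 merges into node 0) — and find the resistance seen between A (node 2) and B (node 0).
Reduce the network between node 2 (A) and node 0 (B) by series/parallel combination:
  Rp1 = R1 ‖ R3 (parallel, both between nodes 0 and 1) = 1/(1/1100 + 1/10) = 9.91 Ω
  Rs1 = R2 + Rp1 (series, joined only at node 1) = 6200 + 9.91 = 6210 Ω
  Rp2 = R4 ‖ Rs1 (parallel, both between nodes 0 and 2) = 1/(1/36 + 1/6210) = 35.79 Ω
R_th = 35.79 Ω

Final answer: V_th = 0.0005193 V, R_th = 35.79 Ω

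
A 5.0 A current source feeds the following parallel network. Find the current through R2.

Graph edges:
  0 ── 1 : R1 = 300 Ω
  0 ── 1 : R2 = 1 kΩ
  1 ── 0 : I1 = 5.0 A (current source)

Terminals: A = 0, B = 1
All resistors sit directly between nodes 0 and 1, so they are in parallel and share one voltage V; the full source current 5 A splits among them.
1/R_par = 1/300 + 1/1000 = 0.004333 S  =>  R_par = 230.8 Ω
V = I × R_par = 5 × 230.8 = 1154 V
I_R2 = V/R2 = 1154/1000 = 1.154 A

Final answer: 1.154 A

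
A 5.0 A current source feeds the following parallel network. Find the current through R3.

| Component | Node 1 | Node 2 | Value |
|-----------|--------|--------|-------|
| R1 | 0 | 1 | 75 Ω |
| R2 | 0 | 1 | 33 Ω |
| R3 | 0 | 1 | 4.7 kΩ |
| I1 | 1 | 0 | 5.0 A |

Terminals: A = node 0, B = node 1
All resistors sit directly between nodes 0 and 1, so they are in parallel and share one voltage V; the full source current 5 A splits among them.
1/R_par = 1/75 + 1/33 + 1/4700 = 0.04385 S  =>  R_par = 22.81 Ω
V = I × R_par = 5 × 22.81 = 114 V
I_R3 = V/R3 = 114/4700 = 0.02426 A

Final answer: 0.02426 A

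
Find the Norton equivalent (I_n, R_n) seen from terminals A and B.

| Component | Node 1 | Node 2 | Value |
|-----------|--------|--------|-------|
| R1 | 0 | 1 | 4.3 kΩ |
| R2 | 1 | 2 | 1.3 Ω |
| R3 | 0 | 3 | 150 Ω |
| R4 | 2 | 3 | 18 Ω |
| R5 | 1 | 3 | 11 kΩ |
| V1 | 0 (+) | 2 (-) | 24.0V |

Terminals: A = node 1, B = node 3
Find the Thévenin equivalent first; then I_n = V_th/R_th and R_n = R_th.
Step 1 — V_th is the open-circuit voltage V_A - V_B (nothing connected across the terminals).
Nodal analysis, taking node 2 as the 0 V reference.
Source V1 fixes V_0 = 24 V.
KCL at each unknown node (sum of currents leaving = 0; resistances in Ω):
  Node 1: (V_1 - 24)/4300 + (V_1 - 0)/1.3 + (V_1 - V_3)/11000 = 0
  Node 3: (V_3 - 24)/150 + (V_3 - 0)/18 + (V_3 - V_1)/11000 = 0
Collecting terms (coefficients in siemens):
  0.7696·V_1 - 0.00009091·V_3 = 0.005581
  0.06231·V_3 - 0.00009091·V_1 = 0.16
Determinant D = (0.7696)(0.06231) - (-0.00009091)(-0.00009091) = 0.04795
V_1 = [(0.005581)(0.06231) - (-0.00009091)(0.16)]/D = 0.007556 V
V_3 = [(0.7696)(0.16) - (0.005581)(-0.00009091)]/D = 2.568 V
V_th = V_1 - V_3 = 0.007556 - 2.568 = -2.56 V
Step 2 — R_th: zero the source — replace V1 by a short circuit (node 2 merges into node 0) — and find the resistance seen between A (node 1) and B (node 3).
Reduce the network between node 1 (A) and node 3 (B) by series/parallel combination:
  Rp1 = R1 ‖ R2 (parallel, both between nodes 0 and 1) = 1/(1/4300 + 1/1.3) = 1.3 Ω
  Rp2 = R3 ‖ R4 (parallel, both between nodes 0 and 3) = 1/(1/150 + 1/18) = 16.07 Ω
  Rs1 = Rp1 + Rp2 (series, joined only at node 0) = 1.3 + 16.07 = 17.37 Ω
  Rp3 = R5 ‖ Rs1 (parallel, both between nodes 1 and 3) = 1/(1/11000 + 1/17.37) = 17.34 Ω
R_th = 17.34 Ω
I_n = V_th/R_th = -2.56/17.34 = -0.1476 A, and R_n = R_th = 17.34 Ω

Final answer: I_n = -0.1476 A, R_n = 17.34 Ω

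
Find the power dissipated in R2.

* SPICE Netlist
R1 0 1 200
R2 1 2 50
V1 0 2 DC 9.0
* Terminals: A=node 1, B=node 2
Nodal analysis, taking node 2 as the 0 V reference.
Source V1 fixes V_0 = 9 V.
KCL at each unknown node (sum of currents leaving = 0; resistances in Ω):
  Node 1: (V_1 - 9)/200 + (V_1 - 0)/50 = 0
Collecting terms: 0.025 × V_1 = 0.045  =>  V_1 = 1.8 V
I_R2 = (V_1 - V_2)/R2 = (1.8 - 0)/50 = 0.036 A
P_R2 = I_R2² × R2 = (0.036)² × 50 = 0.0648 W

Final answer: 0.0648 W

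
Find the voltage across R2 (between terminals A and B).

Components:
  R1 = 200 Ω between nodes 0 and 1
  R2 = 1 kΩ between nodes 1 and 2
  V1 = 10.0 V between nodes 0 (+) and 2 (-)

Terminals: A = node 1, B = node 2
R1 and R2 are in series across V1 (node 0 → node 1 → node 2), and the output A–B is taken across R2, so this is a voltage divider.
Series current: I = V1/(R1 + R2) = 10/(200 + 1000) = 10/1200 = 0.008333 A
V_R2 = I × R2 = V1 × R2/(R1 + R2) = 10 × 1000/1200 = 8.333 V

Final answer: 8.333 V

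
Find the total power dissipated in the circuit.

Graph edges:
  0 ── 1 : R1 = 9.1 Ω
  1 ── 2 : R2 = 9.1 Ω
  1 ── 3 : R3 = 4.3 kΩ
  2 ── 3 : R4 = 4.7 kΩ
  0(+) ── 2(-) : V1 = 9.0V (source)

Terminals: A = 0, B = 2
Nodal analysis, taking node 2 as the 0 V reference.
Source V1 fixes V_0 = 9 V.
KCL at each unknown node (sum of currents leaving = 0; resistances in Ω):
  Node 1: (V_1 - 9)/9.1 + (V_1 - 0)/9.1 + (V_1 - V_3)/4300 = 0
  Node 3: (V_3 - V_1)/4300 + (V_3 - 0)/4700 = 0
Collecting terms (coefficients in siemens):
  0.22·V_1 - 0.0002326·V_3 = 0.989
  0.0004453·V_3 - 0.0002326·V_1 = 0
Determinant D = (0.22)(0.0004453) - (-0.0002326)(-0.0002326) = 0.00009792
V_1 = [(0.989)(0.0004453) - (-0.0002326)(0)]/D = 4.498 V
V_3 = [(0.22)(0) - (0.989)(-0.0002326)]/D = 2.349 V
Power in each resistor, P = (ΔV)²/R:
  P_R1 = (9 - 4.498)²/9.1 = 2.228 W
  P_R2 = (4.498 - 0)²/9.1 = 2.223 W
  P_R3 = (4.498 - 2.349)²/4300 = 0.001074 W
  P_R4 = (0 - 2.349)²/4700 = 0.001174 W
P_total = P_R1 + P_R2 + P_R3 + P_R4 = 4.453 W

Final answer: 4.453 W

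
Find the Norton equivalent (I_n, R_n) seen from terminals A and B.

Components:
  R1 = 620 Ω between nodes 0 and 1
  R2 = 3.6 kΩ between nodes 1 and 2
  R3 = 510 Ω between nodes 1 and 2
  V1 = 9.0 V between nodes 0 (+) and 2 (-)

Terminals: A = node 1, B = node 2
Find the Thévenin equivalent first; then I_n = V_th/R_th and R_n = R_th.
Step 1 — V_th is the open-circuit voltage V_A - V_B (nothing connected across the terminals).
Nodal analysis, taking node 2 as the 0 V reference.
Source V1 fixes V_0 = 9 V.
KCL at each unknown node (sum of currents leaving = 0; resistances in Ω):
  Node 1: (V_1 - 9)/620 + (V_1 - 0)/3600 + (V_1 - 0)/510 = 0
Collecting terms: 0.003851 × V_1 = 0.01452  =>  V_1 = 3.769 V
V_th = V_1 - V_2 = 3.769 - 0 = 3.769 V
Step 2 — R_th: zero the source — replace V1 by a short circuit (node 2 merges into node 0) — and find the resistance seen between A (node 1) and B (node 0).
Reduce the network between node 1 (A) and node 0 (B) by series/parallel combination:
  Rp1 = R1 ‖ R2 ‖ R3 (parallel, all between nodes 0 and 1) = 1/(1/620 + 1/3600 + 1/510) = 259.6 Ω
R_th = 259.6 Ω
I_n = V_th/R_th = 3.769/259.6 = 0.01452 A, and R_n = R_th = 259.6 Ω

Final answer: I_n = 0.01452 A, R_n = 259.6 Ω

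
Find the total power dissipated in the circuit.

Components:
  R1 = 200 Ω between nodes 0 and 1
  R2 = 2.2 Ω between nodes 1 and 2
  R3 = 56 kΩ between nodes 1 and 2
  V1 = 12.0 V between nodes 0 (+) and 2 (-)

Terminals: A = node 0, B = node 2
Nodal analysis, taking node 2 as the 0 V reference.
Source V1 fixes V_0 = 12 V.
KCL at each unknown node (sum of currents leaving = 0; resistances in Ω):
  Node 1: (V_1 - 12)/200 + (V_1 - 0)/2.2 + (V_1 - 0)/56000 = 0
Collecting terms: 0.4596 × V_1 = 0.06  =>  V_1 = 0.1306 V
Power in each resistor, P = (ΔV)²/R:
  P_R1 = (12 - 0.1306)²/200 = 0.7044 W
  P_R2 = (0.1306 - 0)²/2.2 = 0.007748 W
  P_R3 = (0.1306 - 0)²/56000 = 0.0000003044 W
P_total = P_R1 + P_R2 + P_R3 = 0.7122 W

Final answer: 0.7122 W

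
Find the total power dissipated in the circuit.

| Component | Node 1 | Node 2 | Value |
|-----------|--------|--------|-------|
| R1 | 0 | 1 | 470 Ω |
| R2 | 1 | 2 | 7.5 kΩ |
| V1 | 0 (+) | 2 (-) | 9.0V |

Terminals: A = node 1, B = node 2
Nodal analysis, taking node 2 as the 0 V reference.
Source V1 fixes V_0 = 9 V.
KCL at each unknown node (sum of currents leaving = 0; resistances in Ω):
  Node 1: (V_1 - 9)/470 + (V_1 - 0)/7500 = 0
Collecting terms: 0.002261 × V_1 = 0.01915  =>  V_1 = 8.469 V
Power in each resistor, P = (ΔV)²/R:
  P_R1 = (9 - 8.469)²/470 = 0.0005993 W
  P_R2 = (8.469 - 0)²/7500 = 0.009564 W
P_total = P_R1 + P_R2 = 0.01016 W

Final answer: 0.01016 W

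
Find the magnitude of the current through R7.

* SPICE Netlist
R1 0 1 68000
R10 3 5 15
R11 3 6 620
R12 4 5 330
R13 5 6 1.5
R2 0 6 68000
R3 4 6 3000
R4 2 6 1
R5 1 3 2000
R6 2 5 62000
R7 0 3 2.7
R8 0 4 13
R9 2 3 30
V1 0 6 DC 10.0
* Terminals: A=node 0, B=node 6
Nodal analysis, taking node 6 as the 0 V reference.
Source V1 fixes V_0 = 10 V.
KCL at each unknown node (sum of currents leaving = 0; resistances in Ω):
  Node 1: (V_1 - 10)/68000 + (V_1 - V_3)/2000 = 0
  Node 2: (V_2 - 0)/1 + (V_2 - V_5)/62000 + (V_2 - V_3)/30 = 0
  Node 3: (V_3 - V_1)/2000 + (V_3 - 10)/2.7 + (V_3 - V_2)/30 + (V_3 - V_5)/15 + (V_3 - 0)/620 = 0
  Node 4: (V_4 - 0)/3000 + (V_4 - 10)/13 + (V_4 - V_5)/330 = 0
  Node 5: (V_5 - V_2)/62000 + (V_5 - V_3)/15 + (V_5 - V_4)/330 + (V_5 - 0)/1.5 = 0
Collecting terms (coefficients in siemens):
  0.0005147·V_1 - 0.0005·V_3 = 0.0001471
  1.033·V_2 - 0.03333·V_3 - 0.00001613·V_5 = 0
  0.4725·V_3 - 0.0005·V_1 - 0.03333·V_2 - 0.06667·V_5 = 3.704
  0.08029·V_4 - 0.00303·V_5 = 0.7692
  0.7364·V_5 - 0.00001613·V_2 - 0.06667·V_3 - 0.00303·V_4 = 0
Solving these 5 simultaneous equations (Gaussian elimination) gives:
  V_1 = 8.031 V, V_2 = 0.2572 V, V_3 = 7.973 V, V_4 = 9.61 V
  V_5 = 0.7614 V
I_R7 = (V_0 - V_3)/R7 = (10 - 7.973)/2.7 = 0.7508 A
|I_R7| = 0.7508 A

Final answer: |I_R7| = 0.7508 A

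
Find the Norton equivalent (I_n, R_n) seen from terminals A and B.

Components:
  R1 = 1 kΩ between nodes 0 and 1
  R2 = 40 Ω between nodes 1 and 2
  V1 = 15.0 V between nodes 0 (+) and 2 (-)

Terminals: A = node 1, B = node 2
Find the Thévenin equivalent first; then I_n = V_th/R_th and R_n = R_th.
Step 1 — V_th is the open-circuit voltage V_A - V_B (nothing connected across the terminals).
Nodal analysis, taking node 2 as the 0 V reference.
Source V1 fixes V_0 = 15 V.
KCL at each unknown node (sum of currents leaving = 0; resistances in Ω):
  Node 1: (V_1 - 15)/1000 + (V_1 - 0)/40 = 0
Collecting terms: 0.026 × V_1 = 0.015  =>  V_1 = 0.5769 V
V_th = V_1 - V_2 = 0.5769 - 0 = 0.5769 V
Step 2 — R_th: zero the source — replace V1 by a short circuit (node 2 merges into node 0) — and find the resistance seen between A (node 1) and B (node 0).
Reduce the network between node 1 (A) and node 0 (B) by series/parallel combination:
  Rp1 = R1 ‖ R2 (parallel, both between nodes 0 and 1) = 1/(1/1000 + 1/40) = 38.46 Ω
R_th = 38.46 Ω
I_n = V_th/R_th = 0.5769/38.46 = 0.015 A, and R_n = R_th = 38.46 Ω

Final answer: I_n = 0.015 A, R_n = 38.46 Ω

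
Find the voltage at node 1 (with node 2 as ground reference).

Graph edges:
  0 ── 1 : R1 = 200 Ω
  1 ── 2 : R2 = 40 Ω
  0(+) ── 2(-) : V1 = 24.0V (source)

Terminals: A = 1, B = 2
Nodal analysis, taking node 2 as the 0 V reference.
Source V1 fixes V_0 = 24 V.
KCL at each unknown node (sum of currents leaving = 0; resistances in Ω):
  Node 1: (V_1 - 24)/200 + (V_1 - 0)/40 = 0
Collecting terms: 0.03 × V_1 = 0.12  =>  V_1 = 4 V
The requested potential is V_1 = 4 V.

Final answer: V_1 = 4 V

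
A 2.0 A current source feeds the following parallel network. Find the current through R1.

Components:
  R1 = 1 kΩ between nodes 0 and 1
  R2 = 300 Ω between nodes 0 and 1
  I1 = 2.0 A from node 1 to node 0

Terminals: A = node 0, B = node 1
All resistors sit directly between nodes 0 and 1, so they are in parallel and share one voltage V; the full source current 2 A splits among them.
1/R_par = 1/1000 + 1/300 = 0.004333 S  =>  R_par = 230.8 Ω
V = I × R_par = 2 × 230.8 = 461.5 V
I_R1 = V/R1 = 461.5/1000 = 0.4615 A

Final answer: 0.4615 A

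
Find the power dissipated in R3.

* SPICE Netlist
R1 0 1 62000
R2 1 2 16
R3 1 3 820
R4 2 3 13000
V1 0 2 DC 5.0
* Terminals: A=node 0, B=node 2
Nodal analysis, taking node 2 as the 0 V reference.
Source V1 fixes V_0 = 5 V.
KCL at each unknown node (sum of currents leaving = 0; resistances in Ω):
  Node 1: (V_1 - 5)/62000 + (V_1 - 0)/16 + (V_1 - V_3)/820 = 0
  Node 3: (V_3 - V_1)/820 + (V_3 - 0)/13000 = 0
Collecting terms (coefficients in siemens):
  0.06374·V_1 - 0.00122·V_3 = 0.00008065
  0.001296·V_3 - 0.00122·V_1 = 0
Determinant D = (0.06374)(0.001296) - (-0.00122)(-0.00122) = 0.00008114
V_1 = [(0.00008065)(0.001296) - (-0.00122)(0)]/D = 0.001288 V
V_3 = [(0.06374)(0) - (0.00008065)(-0.00122)]/D = 0.001212 V
I_R3 = (V_1 - V_3)/R3 = (0.001288 - 0.001212)/820 = 0.00000009323 A
P_R3 = I_R3² × R3 = (0.00000009323)² × 820 = 0.000000000007128 W

Final answer: 7.128e-12 W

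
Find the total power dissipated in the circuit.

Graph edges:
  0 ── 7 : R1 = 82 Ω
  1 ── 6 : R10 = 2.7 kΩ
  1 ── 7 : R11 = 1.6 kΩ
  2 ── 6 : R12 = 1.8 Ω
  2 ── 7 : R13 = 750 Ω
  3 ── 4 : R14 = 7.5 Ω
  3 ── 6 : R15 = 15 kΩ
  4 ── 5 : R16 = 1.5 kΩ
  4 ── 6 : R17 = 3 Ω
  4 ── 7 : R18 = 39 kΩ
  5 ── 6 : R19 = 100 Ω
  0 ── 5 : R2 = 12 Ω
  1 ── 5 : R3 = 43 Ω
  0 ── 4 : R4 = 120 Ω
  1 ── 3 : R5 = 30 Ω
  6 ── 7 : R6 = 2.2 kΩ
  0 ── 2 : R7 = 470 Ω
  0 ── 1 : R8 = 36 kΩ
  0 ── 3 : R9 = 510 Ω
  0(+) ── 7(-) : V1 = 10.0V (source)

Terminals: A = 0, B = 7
Nodal analysis, taking node 7 as the 0 V reference.
Source V1 fixes V_0 = 10 V.
KCL at each unknown node (sum of currents leaving = 0; resistances in Ω):
  Node 1: (V_1 - V_5)/43 + (V_1 - V_3)/30 + (V_1 - 10)/36000 + (V_1 - V_6)/2700 + (V_1 - 0)/1600 = 0
  Node 2: (V_2 - 10)/470 + (V_2 - V_6)/1.8 + (V_2 - 0)/750 = 0
  Node 3: (V_3 - V_1)/30 + (V_3 - 10)/510 + (V_3 - V_4)/7.5 + (V_3 - V_6)/15000 = 0
  Node 4: (V_4 - 10)/120 + (V_4 - V_3)/7.5 + (V_4 - V_5)/1500 + (V_4 - V_6)/3 + (V_4 - 0)/39000 = 0
  Node 5: (V_5 - 10)/12 + (V_5 - V_1)/43 + (V_5 - V_4)/1500 + (V_5 - V_6)/100 = 0
  Node 6: (V_6 - 0)/2200 + (V_6 - V_1)/2700 + (V_6 - V_2)/1.8 + (V_6 - V_3)/15000 + (V_6 - V_4)/3 + (V_6 - V_5)/100 = 0
Collecting terms (coefficients in siemens):
  0.05761·V_1 - 0.03333·V_3 - 0.02326·V_5 - 0.0003704·V_6 = 0.0002778
  0.559·V_2 - 0.5556·V_6 = 0.02128
  0.1687·V_3 - 0.03333·V_1 - 0.1333·V_4 - 0.00006667·V_6 = 0.01961
  0.4757·V_4 - 0.1333·V_3 - 0.0006667·V_5 - 0.3333·V_6 = 0.08333
  0.1173·V_5 - 0.02326·V_1 - 0.0006667·V_4 - 0.01·V_6 = 0.8333
  0.8998·V_6 - 0.0003704·V_1 - 0.5556·V_2 - 0.00006667·V_3 - 0.3333·V_4 - 0.01·V_5 = 0
Solving these 6 simultaneous equations (Gaussian elimination) gives:
  V_1 = 9.449 V, V_2 = 9.283 V, V_3 = 9.363 V, V_4 = 9.332 V
  V_5 = 9.827 V, V_6 = 9.302 V
Power in each resistor, P = (ΔV)²/R:
  P_R1 = (10 - 0)²/82 = 1.22 W
  P_R2 = (10 - 9.827)²/12 = 0.002485 W
  P_R3 = (9.449 - 9.827)²/43 = 0.003337 W
  P_R4 = (10 - 9.332)²/120 = 0.003722 W
  P_R5 = (9.449 - 9.363)²/30 = 0.0002464 W
  P_R6 = (9.302 - 0)²/2200 = 0.03933 W
  P_R7 = (10 - 9.283)²/470 = 0.001094 W
  P_R8 = (10 - 9.449)²/36000 = 0.000008449 W
  P_R9 = (10 - 9.363)²/510 = 0.0007968 W
  P_R10 = (9.449 - 9.302)²/2700 = 0.000007908 W
  P_R11 = (9.449 - 0)²/1600 = 0.0558 W
  P_R12 = (9.283 - 9.302)²/1.8 = 0.0002119 W
  P_R13 = (9.283 - 0)²/750 = 0.1149 W
  P_R14 = (9.363 - 9.332)²/7.5 = 0.0001268 W
  P_R15 = (9.363 - 9.302)²/15000 = 0.0000002412 W
  P_R16 = (9.332 - 9.827)²/1500 = 0.0001638 W
  P_R17 = (9.332 - 9.302)²/3 = 0.0002865 W
  P_R18 = (9.332 - 0)²/39000 = 0.002233 W
  P_R19 = (9.827 - 9.302)²/100 = 0.002756 W
P_total = P_R1 + P_R2 + P_R3 + P_R4 + P_R5 + P_R6 + P_R7 + P_R8 + P_R9 + P_R10 + P_R11 + P_R12 + P_R13 + P_R14 + P_R15 + P_R16 + P_R17 + P_R18 + P_R19 = 1.447 W

Final answer: 1.447 W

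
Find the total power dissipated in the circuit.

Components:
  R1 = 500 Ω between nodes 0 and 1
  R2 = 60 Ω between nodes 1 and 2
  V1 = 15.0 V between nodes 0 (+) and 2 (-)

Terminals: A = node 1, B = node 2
Nodal analysis, taking node 2 as the 0 V reference.
Source V1 fixes V_0 = 15 V.
KCL at each unknown node (sum of currents leaving = 0; resistances in Ω):
  Node 1: (V_1 - 15)/500 + (V_1 - 0)/60 = 0
Collecting terms: 0.01867 × V_1 = 0.03  =>  V_1 = 1.607 V
Power in each resistor, P = (ΔV)²/R:
  P_R1 = (15 - 1.607)²/500 = 0.3587 W
  P_R2 = (1.607 - 0)²/60 = 0.04305 W
P_total = P_R1 + P_R2 = 0.4018 W

Final answer: 0.4018 W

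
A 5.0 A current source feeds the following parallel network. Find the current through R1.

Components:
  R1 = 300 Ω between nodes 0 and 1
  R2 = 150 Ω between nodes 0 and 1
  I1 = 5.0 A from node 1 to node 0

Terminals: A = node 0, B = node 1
All resistors sit directly between nodes 0 and 1, so they are in parallel and share one voltage V; the full source current 5 A splits among them.
1/R_par = 1/300 + 1/150 = 0.01 S  =>  R_par = 100 Ω
V = I × R_par = 5 × 100 = 500 V
I_R1 = V/R1 = 500/300 = 1.667 A

Final answer: 1.667 A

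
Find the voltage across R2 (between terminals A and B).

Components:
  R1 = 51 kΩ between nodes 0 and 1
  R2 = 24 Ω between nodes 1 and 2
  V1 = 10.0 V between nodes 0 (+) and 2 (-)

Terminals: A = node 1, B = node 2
R1 and R2 are in series across V1 (node 0 → node 1 → node 2), and the output A–B is taken across R2, so this is a voltage divider.
Series current: I = V1/(R1 + R2) = 10/(51000 + 24) = 10/51020 = 0.000196 A
V_R2 = I × R2 = V1 × R2/(R1 + R2) = 10 × 24/51020 = 0.004704 V

Final answer: 0.004704 V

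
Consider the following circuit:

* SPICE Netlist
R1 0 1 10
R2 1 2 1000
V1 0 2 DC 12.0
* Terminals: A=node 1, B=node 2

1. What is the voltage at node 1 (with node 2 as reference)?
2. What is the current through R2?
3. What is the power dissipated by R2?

Nodal analysis, taking node 2 as the 0 V reference.
Source V1 fixes V_0 = 12 V.
KCL at each unknown node (sum of currents leaving = 0; resistances in Ω):
  Node 1: (V_1 - 12)/10 + (V_1 - 0)/1000 = 0
Collecting terms: 0.101 × V_1 = 1.2  =>  V_1 = 11.88 V
Part 1:
  Read off the nodal solution: V_1 = 11.88 V
Part 2:
  I_R2 = (V_1 - V_2)/R2 = (11.88 - 0)/1000 = 0.01188 A
  Magnitude: I_R2 = 0.01188 A
Part 3:
  I_R2 = (V_1 - V_2)/R2 = (11.88 - 0)/1000 = 0.01188 A
  P_R2 = I_R2² × R2 = (0.01188)² × 1000 = 0.1412 W

Final answers:
1. V_1 = 11.88 V
2. I_R2 = 0.01188 A
3. P_R2 = 0.1412 W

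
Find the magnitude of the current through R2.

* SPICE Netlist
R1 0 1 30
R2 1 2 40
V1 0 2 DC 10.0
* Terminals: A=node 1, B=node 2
Nodal analysis, taking node 2 as the 0 V reference.
Source V1 fixes V_0 = 10 V.
KCL at each unknown node (sum of currents leaving = 0; resistances in Ω):
  Node 1: (V_1 - 10)/30 + (V_1 - 0)/40 = 0
Collecting terms: 0.05833 × V_1 = 0.3333  =>  V_1 = 5.714 V
I_R2 = (V_1 - V_2)/R2 = (5.714 - 0)/40 = 0.1429 A
|I_R2| = 0.1429 A

Final answer: |I_R2| = 0.1429 A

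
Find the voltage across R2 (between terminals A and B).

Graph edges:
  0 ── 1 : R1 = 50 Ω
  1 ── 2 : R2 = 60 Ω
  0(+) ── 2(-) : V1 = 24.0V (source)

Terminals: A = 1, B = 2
R1 and R2 are in series across V1 (node 0 → node 1 → node 2), and the output A–B is taken across R2, so this is a voltage divider.
Series current: I = V1/(R1 + R2) = 24/(50 + 60) = 24/110 = 0.2182 A
V_R2 = I × R2 = V1 × R2/(R1 + R2) = 24 × 60/110 = 13.09 V

Final answer: 13.09 V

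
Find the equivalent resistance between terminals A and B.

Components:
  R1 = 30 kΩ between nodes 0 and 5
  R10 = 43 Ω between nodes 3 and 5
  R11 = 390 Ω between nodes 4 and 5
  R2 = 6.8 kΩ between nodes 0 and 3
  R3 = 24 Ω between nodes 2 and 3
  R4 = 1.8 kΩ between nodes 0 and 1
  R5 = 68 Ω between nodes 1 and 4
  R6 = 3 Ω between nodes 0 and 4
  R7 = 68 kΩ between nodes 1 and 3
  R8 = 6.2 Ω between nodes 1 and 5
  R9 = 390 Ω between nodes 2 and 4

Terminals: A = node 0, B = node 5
The network is not a plain series/parallel combination. Inject a 1 A test current into terminal A (node 0) and return it from terminal B (node 5); then R_eq = V_A / (1 A).
Nodal analysis, taking node 5 as the 0 V reference.
Current source I_test pushes 1 A into node 0 and draws it out of node 5.
KCL at each unknown node (sum of currents leaving = 0; resistances in Ω):
  Node 0: (V_0 - 0)/30000 + (V_0 - V_3)/6800 + (V_0 - V_1)/1800 + (V_0 - V_4)/3 - 1 = 0
  Node 1: (V_1 - V_0)/1800 + (V_1 - V_4)/68 + (V_1 - V_3)/68000 + (V_1 - 0)/6.2 = 0
  Node 2: (V_2 - V_3)/24 + (V_2 - V_4)/390 = 0
  Node 3: (V_3 - V_0)/6800 + (V_3 - V_1)/68000 + (V_3 - V_2)/24 + (V_3 - 0)/43 = 0
  Node 4: (V_4 - V_0)/3 + (V_4 - V_1)/68 + (V_4 - V_2)/390 + (V_4 - 0)/390 = 0
Collecting terms (coefficients in siemens):
  0.3341·V_0 - 0.0005556·V_1 - 0.0001471·V_3 - 0.3333·V_4 = 1
  0.1766·V_1 - 0.0005556·V_0 - 0.00001471·V_3 - 0.01471·V_4 = 0
  0.04423·V_2 - 0.04167·V_3 - 0.002564·V_4 = 0
  0.06508·V_3 - 0.0001471·V_0 - 0.00001471·V_1 - 0.04167·V_2 = 0
  0.3532·V_4 - 0.3333·V_0 - 0.01471·V_1 - 0.002564·V_2 = 0
Solving these 5 simultaneous equations (Gaussian elimination) gives:
  V_0 = 55.84 V, V_1 = 4.587 V, V_2 = 8.036 V, V_3 = 5.272 V
  V_4 = 52.95 V
R_eq = V_0 / 1 A = 55.84 Ω

Final answer: 55.84 Ω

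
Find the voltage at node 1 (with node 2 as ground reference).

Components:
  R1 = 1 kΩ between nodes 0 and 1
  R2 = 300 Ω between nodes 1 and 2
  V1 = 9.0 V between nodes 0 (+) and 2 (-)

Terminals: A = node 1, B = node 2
Nodal analysis, taking node 2 as the 0 V reference.
Source V1 fixes V_0 = 9 V.
KCL at each unknown node (sum of currents leaving = 0; resistances in Ω):
  Node 1: (V_1 - 9)/1000 + (V_1 - 0)/300 = 0
Collecting terms: 0.004333 × V_1 = 0.009  =>  V_1 = 2.077 V
The requested potential is V_1 = 2.077 V.

Final answer: V_1 = 2.077 V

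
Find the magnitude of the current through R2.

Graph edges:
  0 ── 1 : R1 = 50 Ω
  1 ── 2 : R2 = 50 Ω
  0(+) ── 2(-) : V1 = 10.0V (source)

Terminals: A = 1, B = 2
Nodal analysis, taking node 2 as the 0 V reference.
Source V1 fixes V_0 = 10 V.
KCL at each unknown node (sum of currents leaving = 0; resistances in Ω):
  Node 1: (V_1 - 10)/50 + (V_1 - 0)/50 = 0
Collecting terms: 0.04 × V_1 = 0.2  =>  V_1 = 5 V
I_R2 = (V_1 - V_2)/R2 = (5 - 0)/50 = 0.1 A
|I_R2| = 0.1 A

Final answer: |I_R2| = 0.1 A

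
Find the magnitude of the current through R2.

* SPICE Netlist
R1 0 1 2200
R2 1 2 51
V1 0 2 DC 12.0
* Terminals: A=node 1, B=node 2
Nodal analysis, taking node 2 as the 0 V reference.
Source V1 fixes V_0 = 12 V.
KCL at each unknown node (sum of currents leaving = 0; resistances in Ω):
  Node 1: (V_1 - 12)/2200 + (V_1 - 0)/51 = 0
Collecting terms: 0.02006 × V_1 = 0.005455  =>  V_1 = 0.2719 V
I_R2 = (V_1 - V_2)/R2 = (0.2719 - 0)/51 = 0.005331 A
|I_R2| = 0.005331 A

Final answer: |I_R2| = 0.005331 A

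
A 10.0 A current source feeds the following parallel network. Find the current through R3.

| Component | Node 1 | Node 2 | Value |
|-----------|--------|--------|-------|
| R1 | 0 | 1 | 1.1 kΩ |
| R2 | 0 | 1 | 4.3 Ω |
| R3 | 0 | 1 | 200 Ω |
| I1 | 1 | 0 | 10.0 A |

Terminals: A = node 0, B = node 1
All resistors sit directly between nodes 0 and 1, so they are in parallel and share one voltage V; the full source current 10 A splits among them.
1/R_par = 1/1100 + 1/4.3 + 1/200 = 0.2385 S  =>  R_par = 4.193 Ω
V = I × R_par = 10 × 4.193 = 41.93 V
I_R3 = V/R3 = 41.93/200 = 0.2097 A

Final answer: 0.2097 A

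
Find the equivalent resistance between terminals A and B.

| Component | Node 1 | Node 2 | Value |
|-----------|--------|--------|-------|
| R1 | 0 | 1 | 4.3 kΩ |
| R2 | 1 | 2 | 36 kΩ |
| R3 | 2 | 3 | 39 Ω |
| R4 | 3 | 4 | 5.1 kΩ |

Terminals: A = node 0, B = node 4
Reduce the network between node 0 (A) and node 4 (B) by series/parallel combination:
  Rs1 = R1 + R2 (series, joined only at node 1) = 4300 + 36000 = 40300 Ω
  Rs2 = R3 + Rs1 (series, joined only at node 2) = 39 + 40300 = 40340 Ω
  Rs3 = R4 + Rs2 (series, joined only at node 3) = 5100 + 40340 = 45440 Ω
R_eq = 45.44 kΩ

Final answer: 45.44 kΩ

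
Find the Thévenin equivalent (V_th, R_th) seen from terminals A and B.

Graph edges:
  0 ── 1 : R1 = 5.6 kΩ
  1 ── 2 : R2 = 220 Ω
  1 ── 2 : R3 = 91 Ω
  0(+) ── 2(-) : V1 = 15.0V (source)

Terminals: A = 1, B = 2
Step 1 — V_th is the open-circuit voltage V_A - V_B (nothing connected across the terminals).
Nodal analysis, taking node 2 as the 0 V reference.
Source V1 fixes V_0 = 15 V.
KCL at each unknown node (sum of currents leaving = 0; resistances in Ω):
  Node 1: (V_1 - 15)/5600 + (V_1 - 0)/220 + (V_1 - 0)/91 = 0
Collecting terms: 0.01571 × V_1 = 0.002679  =>  V_1 = 0.1705 V
V_th = V_1 - V_2 = 0.1705 - 0 = 0.1705 V
Step 2 — R_th: zero the source — replace V1 by a short circuit (node 2 merges into node 0) — and find the resistance seen between A (node 1) and B (node 0).
Reduce the network between node 1 (A) and node 0 (B) by series/parallel combination:
  Rp1 = R1 ‖ R2 ‖ R3 (parallel, all between nodes 0 and 1) = 1/(1/5600 + 1/220 + 1/91) = 63.64 Ω
R_th = 63.64 Ω

Final answer: V_th = 0.1705 V, R_th = 63.64 Ω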